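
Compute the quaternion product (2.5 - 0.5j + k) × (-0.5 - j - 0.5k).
-1.25 + 1.25i - 2.25j - 1.75k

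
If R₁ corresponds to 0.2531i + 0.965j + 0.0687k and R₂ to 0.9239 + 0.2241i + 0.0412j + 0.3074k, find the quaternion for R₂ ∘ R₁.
-0.1176 - 0.06i + 0.954j + 0.2693k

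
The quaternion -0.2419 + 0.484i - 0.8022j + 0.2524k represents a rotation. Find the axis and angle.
axis = (0.4988, -0.8268, 0.2601), θ = 208°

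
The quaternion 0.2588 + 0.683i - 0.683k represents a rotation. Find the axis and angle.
axis = (√2/2, 0, -√2/2), θ = 5π/6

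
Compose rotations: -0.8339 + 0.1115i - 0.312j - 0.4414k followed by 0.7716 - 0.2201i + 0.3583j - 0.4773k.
-0.7178 - 0.0375i - 0.6899j + 0.0862k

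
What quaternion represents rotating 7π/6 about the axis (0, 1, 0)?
-0.2588 + 0.9659j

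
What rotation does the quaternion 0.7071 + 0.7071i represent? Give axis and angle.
axis = (1, 0, 0), θ = π/2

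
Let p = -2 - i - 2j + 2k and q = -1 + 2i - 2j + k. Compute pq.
-2 - i + 11j + 2k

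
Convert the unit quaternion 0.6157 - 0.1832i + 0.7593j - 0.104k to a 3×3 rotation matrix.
[[-0.1747, -0.1501, 0.9731], [-0.4063, 0.9112, 0.0677], [-0.8969, -0.3835, -0.2202]]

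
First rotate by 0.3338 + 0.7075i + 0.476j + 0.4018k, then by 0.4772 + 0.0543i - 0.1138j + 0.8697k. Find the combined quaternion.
-0.1744 - 0.104i + 0.7827j + 0.5884k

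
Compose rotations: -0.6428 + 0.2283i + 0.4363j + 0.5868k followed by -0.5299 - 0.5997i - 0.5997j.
0.7392 - 0.0874i + 0.5062j - 0.4357k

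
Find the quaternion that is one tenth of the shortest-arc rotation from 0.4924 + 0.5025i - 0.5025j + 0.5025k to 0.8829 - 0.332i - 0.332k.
0.6097 + 0.4407i - 0.4896j + 0.4407k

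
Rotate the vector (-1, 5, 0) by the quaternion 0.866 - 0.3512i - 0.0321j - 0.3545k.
(2.436, 3.101, -3.232)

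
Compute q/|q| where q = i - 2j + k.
0.4082i - 0.8165j + 0.4082k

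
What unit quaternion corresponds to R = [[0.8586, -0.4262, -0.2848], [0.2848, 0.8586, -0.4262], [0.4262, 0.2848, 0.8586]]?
0.9455 + 0.188i - 0.188j + 0.188k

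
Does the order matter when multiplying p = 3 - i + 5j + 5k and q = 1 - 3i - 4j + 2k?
Yes: pq = 10 + 20i - 20j + 30k ≠ 10 - 40i + 6j - 8k = qp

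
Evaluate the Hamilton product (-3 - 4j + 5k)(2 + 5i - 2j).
-14 - 5i + 23j + 30k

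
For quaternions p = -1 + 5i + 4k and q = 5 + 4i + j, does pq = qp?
No: pq = -25 + 17i + 15j + 25k ≠ -25 + 25i - 17j + 15k = qp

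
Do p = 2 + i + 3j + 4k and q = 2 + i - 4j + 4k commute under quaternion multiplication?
No: pq = -1 + 32i - 2j + 9k ≠ -1 - 24i - 2j + 23k = qp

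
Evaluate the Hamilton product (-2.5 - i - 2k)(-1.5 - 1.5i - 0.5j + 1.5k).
5.25 + 4.25i + 5.75j - 0.25k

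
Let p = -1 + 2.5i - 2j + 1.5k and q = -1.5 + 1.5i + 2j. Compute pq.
1.75 - 8.25i + 3.25j + 5.75k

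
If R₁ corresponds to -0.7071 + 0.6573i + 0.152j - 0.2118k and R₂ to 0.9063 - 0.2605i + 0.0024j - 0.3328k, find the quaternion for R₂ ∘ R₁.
-0.5405 + 0.83i - 0.1379j + 0.0022k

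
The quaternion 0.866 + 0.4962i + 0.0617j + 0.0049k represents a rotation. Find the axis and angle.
axis = (0.9923, 0.1234, 0.0098), θ = π/3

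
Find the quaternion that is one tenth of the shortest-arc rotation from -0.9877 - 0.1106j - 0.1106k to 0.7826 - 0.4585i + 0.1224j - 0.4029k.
-0.9905 + 0.0502i - 0.1147j - 0.0572k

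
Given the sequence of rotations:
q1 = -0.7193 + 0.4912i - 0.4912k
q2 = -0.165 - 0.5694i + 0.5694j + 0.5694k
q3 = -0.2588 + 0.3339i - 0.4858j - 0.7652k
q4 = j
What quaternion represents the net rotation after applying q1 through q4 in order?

q2 · q1 = 0.6781 + 0.0488i - 0.4096j - 0.6082k
q3 · q2 · q1 = -0.8562 + 0.1958i - 0.0577j - 0.4745k
q4 · q3 · q2 · q1 = 0.0577 - 0.4745i - 0.8562j - 0.1958k
0.0577 - 0.4745i - 0.8562j - 0.1958k


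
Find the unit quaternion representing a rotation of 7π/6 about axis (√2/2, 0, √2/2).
-0.2588 + 0.683i + 0.683k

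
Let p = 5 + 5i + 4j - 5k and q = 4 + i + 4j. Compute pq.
-1 + 45i + 31j - 4k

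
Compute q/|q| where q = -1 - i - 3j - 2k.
-0.2582 - 0.2582i - 0.7746j - 0.5164k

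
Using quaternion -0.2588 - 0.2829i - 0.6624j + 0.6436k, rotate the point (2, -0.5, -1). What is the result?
(-1.745, 1.077, -1.023)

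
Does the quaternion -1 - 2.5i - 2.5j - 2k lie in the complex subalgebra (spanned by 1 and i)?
No. The quaternion -1 - 2.5i - 2.5j - 2k has j-coefficient y = -2.5 and k-coefficient z = -2, not both zero, so it does not lie in the complex subalgebra spanned by 1 and i.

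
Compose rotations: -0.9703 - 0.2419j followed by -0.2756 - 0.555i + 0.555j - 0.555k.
0.4017 + 0.4043i - 0.4718j + 0.6728k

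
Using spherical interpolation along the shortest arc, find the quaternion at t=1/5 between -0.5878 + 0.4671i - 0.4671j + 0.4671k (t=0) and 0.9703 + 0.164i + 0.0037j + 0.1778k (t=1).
-0.7539 + 0.366i - 0.4078j + 0.3625k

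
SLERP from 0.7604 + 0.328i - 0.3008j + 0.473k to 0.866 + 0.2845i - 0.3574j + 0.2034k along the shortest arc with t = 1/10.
0.7742 + 0.3249i - 0.3078j + 0.4476k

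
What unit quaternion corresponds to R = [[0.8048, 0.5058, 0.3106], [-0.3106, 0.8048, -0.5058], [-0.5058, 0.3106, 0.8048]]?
0.9239 + 0.2209i + 0.2209j - 0.2209k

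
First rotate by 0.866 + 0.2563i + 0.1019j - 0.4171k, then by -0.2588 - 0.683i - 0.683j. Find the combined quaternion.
0.0205 - 0.3729i - 0.9027j + 0.2134k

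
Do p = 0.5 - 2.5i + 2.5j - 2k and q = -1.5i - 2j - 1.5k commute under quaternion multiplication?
No: pq = -1.75 - 8.5i - 1.75j + 8k ≠ -1.75 + 7i - 0.25j - 9.5k = qp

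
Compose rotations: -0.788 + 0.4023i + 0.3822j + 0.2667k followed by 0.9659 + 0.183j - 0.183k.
-0.7823 + 0.5073i + 0.1513j + 0.3282k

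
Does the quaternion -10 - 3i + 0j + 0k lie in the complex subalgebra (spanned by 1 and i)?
Yes. The quaternion -10 - 3i has j- and k-coefficients y = z = 0, so it lies in the complex subalgebra spanned by 1 and i.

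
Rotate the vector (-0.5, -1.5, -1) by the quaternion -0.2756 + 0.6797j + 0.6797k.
(0.237, -0.851, -1.649)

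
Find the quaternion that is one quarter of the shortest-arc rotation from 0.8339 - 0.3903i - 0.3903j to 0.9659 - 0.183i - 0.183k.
0.8884 - 0.3458i - 0.2982j - 0.0476k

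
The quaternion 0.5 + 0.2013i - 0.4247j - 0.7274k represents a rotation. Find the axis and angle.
axis = (0.2324, -0.4904, -0.8399), θ = 2π/3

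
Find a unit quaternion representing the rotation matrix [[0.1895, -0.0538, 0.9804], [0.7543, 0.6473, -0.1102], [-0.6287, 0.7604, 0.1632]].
0.7071 + 0.3078i + 0.5689j + 0.2857k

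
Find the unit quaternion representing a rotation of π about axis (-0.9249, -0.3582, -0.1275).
-0.9249i - 0.3582j - 0.1275k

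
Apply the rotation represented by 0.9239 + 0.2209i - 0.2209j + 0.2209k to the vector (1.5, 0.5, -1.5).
(1.42, 1.627, -0.293)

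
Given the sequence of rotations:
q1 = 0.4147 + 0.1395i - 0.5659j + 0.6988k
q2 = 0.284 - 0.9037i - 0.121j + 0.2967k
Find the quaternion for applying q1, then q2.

q2 · q1 = -0.032 - 0.2518i + 0.462j + 0.8498k
-0.032 - 0.2518i + 0.462j + 0.8498k


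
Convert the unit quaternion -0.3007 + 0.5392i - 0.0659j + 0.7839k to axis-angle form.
axis = (0.5654, -0.0691, 0.8219), θ = 215°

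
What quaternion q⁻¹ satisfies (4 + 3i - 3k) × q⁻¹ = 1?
0.1176 - 0.0882i + 0.0882k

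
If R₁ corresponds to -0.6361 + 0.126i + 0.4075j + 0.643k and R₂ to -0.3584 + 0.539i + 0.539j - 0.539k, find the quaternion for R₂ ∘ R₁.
0.287 + 0.1782i - 0.9034j + 0.2641k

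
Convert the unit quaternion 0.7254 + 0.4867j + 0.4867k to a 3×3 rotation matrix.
[[0.0525, -0.7061, 0.7061], [0.7061, 0.5262, 0.4738], [-0.7061, 0.4738, 0.5262]]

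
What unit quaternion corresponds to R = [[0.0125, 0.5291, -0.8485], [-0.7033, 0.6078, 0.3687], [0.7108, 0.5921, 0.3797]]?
0.7071 + 0.079i - 0.5513j - 0.4357k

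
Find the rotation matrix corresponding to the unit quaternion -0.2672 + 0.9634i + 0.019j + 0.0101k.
[[0.9991, 0.042, 0.0093], [0.0312, -0.8565, 0.5152], [0.0296, -0.5145, -0.857]]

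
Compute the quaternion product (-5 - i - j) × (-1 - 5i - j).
-1 + 26i + 6j - 4k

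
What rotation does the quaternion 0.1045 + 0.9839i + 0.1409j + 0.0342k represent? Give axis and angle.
axis = (0.9893, 0.1417, 0.0344), θ = 168°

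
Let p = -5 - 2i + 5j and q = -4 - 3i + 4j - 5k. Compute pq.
-6 - 2i - 50j + 32k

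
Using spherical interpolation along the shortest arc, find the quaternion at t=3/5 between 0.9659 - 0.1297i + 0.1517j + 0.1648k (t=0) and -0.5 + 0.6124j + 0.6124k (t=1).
0.8557 - 0.0663i - 0.3662j - 0.3595k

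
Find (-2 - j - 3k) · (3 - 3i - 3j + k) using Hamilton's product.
-6 - 4i + 12j - 14k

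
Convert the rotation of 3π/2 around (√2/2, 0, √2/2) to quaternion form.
-0.7071 + 0.5i + 0.5k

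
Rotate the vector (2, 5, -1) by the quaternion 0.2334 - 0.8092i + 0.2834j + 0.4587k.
(-1.917, -4.779, -1.868)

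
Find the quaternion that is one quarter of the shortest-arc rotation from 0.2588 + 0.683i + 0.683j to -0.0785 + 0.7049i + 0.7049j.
0.1758 + 0.6961i + 0.6961j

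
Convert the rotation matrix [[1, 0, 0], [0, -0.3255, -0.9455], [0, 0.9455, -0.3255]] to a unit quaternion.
0.5807 + 0.8141i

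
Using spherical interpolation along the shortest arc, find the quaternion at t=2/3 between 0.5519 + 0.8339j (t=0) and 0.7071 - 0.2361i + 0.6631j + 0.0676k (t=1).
0.6636 - 0.1591i + 0.7296j + 0.0456k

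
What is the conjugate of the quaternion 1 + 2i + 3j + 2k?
1 - 2i - 3j - 2k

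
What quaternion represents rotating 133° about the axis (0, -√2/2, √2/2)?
0.3987 - 0.6485j + 0.6485k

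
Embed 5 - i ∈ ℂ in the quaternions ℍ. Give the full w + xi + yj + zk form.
5 - i + 0j + 0k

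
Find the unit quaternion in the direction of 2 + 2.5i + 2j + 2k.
0.4682 + 0.5852i + 0.4682j + 0.4682k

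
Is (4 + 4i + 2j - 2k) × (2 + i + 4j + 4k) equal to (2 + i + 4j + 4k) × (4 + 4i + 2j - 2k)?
No: pq = 4 + 28i + 2j + 26k ≠ 4 - 4i + 38j - 2k = qp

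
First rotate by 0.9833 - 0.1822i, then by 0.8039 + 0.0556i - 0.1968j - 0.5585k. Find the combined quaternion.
0.8006 - 0.0918i - 0.0918j - 0.585k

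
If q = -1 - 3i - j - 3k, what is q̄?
-1 + 3i + j + 3k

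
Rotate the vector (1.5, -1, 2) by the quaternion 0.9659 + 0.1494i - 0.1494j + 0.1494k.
(1.211, -1.211, 2.077)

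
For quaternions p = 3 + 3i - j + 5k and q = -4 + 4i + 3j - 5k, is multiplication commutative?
No: pq = 4 - 10i + 48j - 22k ≠ 4 + 10i - 22j - 48k = qp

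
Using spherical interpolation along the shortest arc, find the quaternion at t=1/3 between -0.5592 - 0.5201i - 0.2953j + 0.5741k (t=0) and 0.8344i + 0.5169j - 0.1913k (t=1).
-0.3963 - 0.6752i - 0.3992j + 0.4772k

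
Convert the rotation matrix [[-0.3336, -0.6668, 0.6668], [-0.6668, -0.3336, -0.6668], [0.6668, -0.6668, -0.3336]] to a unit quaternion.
0.5774i - 0.5774j + 0.5774k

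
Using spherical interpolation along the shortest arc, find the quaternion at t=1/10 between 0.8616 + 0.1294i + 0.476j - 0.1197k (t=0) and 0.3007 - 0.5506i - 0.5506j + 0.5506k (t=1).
0.7921 + 0.2047i + 0.5408j - 0.1953k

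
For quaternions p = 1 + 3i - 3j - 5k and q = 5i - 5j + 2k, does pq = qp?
No: pq = -20 - 26i - 36j + 2k ≠ -20 + 36i + 26j + 2k = qp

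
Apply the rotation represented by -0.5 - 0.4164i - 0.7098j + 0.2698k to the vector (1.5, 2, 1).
(1.977, 0.698, -1.689)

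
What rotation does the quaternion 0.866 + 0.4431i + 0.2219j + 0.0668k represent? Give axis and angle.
axis = (0.8861, 0.4438, 0.1336), θ = π/3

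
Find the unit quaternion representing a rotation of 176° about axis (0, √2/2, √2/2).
0.0349 + 0.7067j + 0.7067k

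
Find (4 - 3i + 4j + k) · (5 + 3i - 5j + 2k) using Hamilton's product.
47 + 10i + 9j + 16k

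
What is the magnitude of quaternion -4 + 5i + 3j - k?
√51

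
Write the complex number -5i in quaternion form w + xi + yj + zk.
0 - 5i + 0j + 0k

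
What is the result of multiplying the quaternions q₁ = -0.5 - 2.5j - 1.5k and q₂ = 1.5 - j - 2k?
-6.25 + 3.5i - 3.25j - 1.25k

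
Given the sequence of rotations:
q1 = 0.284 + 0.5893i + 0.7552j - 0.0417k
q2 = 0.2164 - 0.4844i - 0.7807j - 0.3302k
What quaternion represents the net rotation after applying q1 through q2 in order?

q2 · q1 = 0.9227 + 0.2719i - 0.2731j - 0.0086k
0.9227 + 0.2719i - 0.2731j - 0.0086k


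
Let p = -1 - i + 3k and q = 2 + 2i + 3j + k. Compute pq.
-3 - 13i + 4j + 2k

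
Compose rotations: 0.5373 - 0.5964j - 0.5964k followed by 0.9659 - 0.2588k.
0.3646 - 0.1543i - 0.5761j - 0.7151k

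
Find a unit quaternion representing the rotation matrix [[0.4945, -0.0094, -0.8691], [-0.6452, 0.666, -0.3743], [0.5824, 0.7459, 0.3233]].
0.788 + 0.3554i - 0.4605j - 0.2017k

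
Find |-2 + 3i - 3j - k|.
√23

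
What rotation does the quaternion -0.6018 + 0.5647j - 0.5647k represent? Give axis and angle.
axis = (0, √2/2, -√2/2), θ = 254°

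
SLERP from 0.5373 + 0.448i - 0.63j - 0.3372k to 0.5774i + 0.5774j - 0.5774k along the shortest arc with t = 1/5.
0.4998 + 0.5859i - 0.4168j - 0.4829k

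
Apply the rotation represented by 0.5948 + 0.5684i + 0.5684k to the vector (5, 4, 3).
(1.003, 0.183, 6.997)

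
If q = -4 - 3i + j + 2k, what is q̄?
-4 + 3i - j - 2k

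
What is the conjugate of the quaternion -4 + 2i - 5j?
-4 - 2i + 5j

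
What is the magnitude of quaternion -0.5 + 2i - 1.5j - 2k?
3.24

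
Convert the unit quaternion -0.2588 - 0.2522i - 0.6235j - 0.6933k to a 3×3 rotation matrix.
[[-0.7388, -0.0444, 0.6724], [0.6733, -0.0885, 0.734], [0.027, 0.9951, 0.0953]]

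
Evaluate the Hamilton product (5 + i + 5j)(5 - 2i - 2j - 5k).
37 - 30i + 20j - 17k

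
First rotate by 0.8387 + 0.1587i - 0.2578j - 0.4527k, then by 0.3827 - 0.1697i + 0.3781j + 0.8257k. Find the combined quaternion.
0.8192 - 0.0399i + 0.2727j + 0.503k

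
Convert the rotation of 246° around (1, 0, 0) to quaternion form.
-0.5446 + 0.8387i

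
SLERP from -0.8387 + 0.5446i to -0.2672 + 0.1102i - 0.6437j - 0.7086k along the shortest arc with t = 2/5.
-0.7455 + 0.4517i - 0.3296j - 0.3628k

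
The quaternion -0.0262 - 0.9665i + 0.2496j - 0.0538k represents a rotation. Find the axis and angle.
axis = (-0.9668, 0.2497, -0.0538), θ = 183°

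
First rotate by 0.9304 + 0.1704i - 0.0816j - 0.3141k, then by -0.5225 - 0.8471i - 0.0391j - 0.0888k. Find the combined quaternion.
-0.3729 - 0.8721i - 0.2749j + 0.1573k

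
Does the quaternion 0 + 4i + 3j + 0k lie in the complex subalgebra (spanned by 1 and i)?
No. The quaternion 4i + 3j has j-coefficient y = 3 and k-coefficient z = 0, not both zero, so it does not lie in the complex subalgebra spanned by 1 and i.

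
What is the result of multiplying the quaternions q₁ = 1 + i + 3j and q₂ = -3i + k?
3 - j + 10k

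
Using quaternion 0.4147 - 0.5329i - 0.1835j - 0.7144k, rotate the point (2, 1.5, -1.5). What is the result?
(0.092, -2.733, 1.01)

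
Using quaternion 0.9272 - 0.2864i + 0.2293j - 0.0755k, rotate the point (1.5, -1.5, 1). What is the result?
(1.781, -1.147, 1.006)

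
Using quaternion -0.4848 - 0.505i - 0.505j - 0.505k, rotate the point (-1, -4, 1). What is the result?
(0.938, -0.899, -4.039)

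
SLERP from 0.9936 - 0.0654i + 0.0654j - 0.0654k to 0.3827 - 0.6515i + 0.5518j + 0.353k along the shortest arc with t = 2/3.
0.6913 - 0.5181i + 0.4429j + 0.2399k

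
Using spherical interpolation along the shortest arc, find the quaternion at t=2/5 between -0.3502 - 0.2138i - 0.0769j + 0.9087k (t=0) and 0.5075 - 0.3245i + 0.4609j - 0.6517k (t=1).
-0.443 + 0.0042i - 0.2486j + 0.8614k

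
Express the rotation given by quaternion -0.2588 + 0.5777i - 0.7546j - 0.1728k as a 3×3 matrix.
[[-0.1986, -0.9613, 0.1909], [-0.7824, 0.2728, 0.5598], [-0.5902, -0.0382, -0.8063]]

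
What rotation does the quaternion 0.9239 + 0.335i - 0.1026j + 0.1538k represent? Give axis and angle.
axis = (0.8755, -0.2681, 0.402), θ = π/4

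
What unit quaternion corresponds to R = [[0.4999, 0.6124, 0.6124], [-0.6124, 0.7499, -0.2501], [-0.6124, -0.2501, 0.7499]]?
0.866 + 0.3536j - 0.3536k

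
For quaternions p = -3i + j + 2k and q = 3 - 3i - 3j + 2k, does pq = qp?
No: pq = -10 - i + 3j + 18k ≠ -10 - 17i + 3j - 6k = qp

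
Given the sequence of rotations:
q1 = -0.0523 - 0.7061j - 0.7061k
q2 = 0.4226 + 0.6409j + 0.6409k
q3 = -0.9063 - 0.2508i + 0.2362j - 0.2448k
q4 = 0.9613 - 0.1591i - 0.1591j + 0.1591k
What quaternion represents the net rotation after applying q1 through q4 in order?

q2 · q1 = 0.883 - 0.3319j - 0.3319k
q3 · q2 · q1 = -0.8031 - 0.3811i + 0.4261j + 0.1679k
q4 · q3 · q2 · q1 = -0.7916 - 0.3331i + 0.5035j - 0.0948k
-0.7916 - 0.3331i + 0.5035j - 0.0948k


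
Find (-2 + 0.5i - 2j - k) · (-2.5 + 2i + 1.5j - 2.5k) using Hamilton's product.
4.5 + 1.25i + 1.25j + 12.25k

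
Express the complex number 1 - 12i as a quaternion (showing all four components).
1 - 12i + 0j + 0k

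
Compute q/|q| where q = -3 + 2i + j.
-0.8018 + 0.5345i + 0.2673j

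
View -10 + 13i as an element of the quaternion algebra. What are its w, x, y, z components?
-10 + 13i + 0j + 0k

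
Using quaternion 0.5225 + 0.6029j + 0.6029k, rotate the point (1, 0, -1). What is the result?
(-1.084, -0.097, -0.903)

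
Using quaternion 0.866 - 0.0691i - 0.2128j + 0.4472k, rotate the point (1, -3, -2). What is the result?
(3.606, -0.826, -0.563)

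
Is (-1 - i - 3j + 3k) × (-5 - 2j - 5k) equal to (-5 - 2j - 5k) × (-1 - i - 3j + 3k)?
No: pq = 14 + 26i + 12j - 8k ≠ 14 - 16i + 22j - 12k = qp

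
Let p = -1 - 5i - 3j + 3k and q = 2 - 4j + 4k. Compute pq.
-26 - 10i + 18j + 22k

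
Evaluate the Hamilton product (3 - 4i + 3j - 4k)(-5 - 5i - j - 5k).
-52 - 14i - 18j + 24k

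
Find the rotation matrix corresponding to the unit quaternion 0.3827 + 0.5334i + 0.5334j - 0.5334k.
[[-0.1381, 0.9773, -0.1608], [0.1608, -0.1381, -0.9773], [-0.9773, -0.1608, -0.1381]]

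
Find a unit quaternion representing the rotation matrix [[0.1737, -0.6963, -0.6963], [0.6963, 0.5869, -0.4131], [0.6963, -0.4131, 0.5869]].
0.7661 - 0.4545j + 0.4545k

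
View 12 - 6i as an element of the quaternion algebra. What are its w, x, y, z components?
12 - 6i + 0j + 0k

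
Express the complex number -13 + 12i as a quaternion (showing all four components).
-13 + 12i + 0j + 0k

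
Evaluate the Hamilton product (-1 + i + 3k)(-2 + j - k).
5 - 5i - 4k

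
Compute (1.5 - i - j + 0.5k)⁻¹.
0.3333 + 0.2222i + 0.2222j - 0.1111k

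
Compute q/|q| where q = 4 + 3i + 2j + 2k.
0.6963 + 0.5222i + 0.3482j + 0.3482k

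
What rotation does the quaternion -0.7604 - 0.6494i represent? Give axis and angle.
axis = (-1, 0, 0), θ = 279°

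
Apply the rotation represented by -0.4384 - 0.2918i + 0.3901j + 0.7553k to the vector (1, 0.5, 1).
(-1.011, -0.712, 0.849)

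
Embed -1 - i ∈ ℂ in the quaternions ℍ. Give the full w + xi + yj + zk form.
-1 - i + 0j + 0k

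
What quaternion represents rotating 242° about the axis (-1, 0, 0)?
-0.515 - 0.8572i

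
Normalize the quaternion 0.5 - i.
0.4472 - 0.8944i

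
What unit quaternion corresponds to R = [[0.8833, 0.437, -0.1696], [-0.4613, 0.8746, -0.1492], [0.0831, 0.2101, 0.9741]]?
0.9659 + 0.093i - 0.0654j - 0.2325k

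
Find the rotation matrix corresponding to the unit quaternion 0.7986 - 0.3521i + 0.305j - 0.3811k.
[[0.5235, 0.3939, 0.7555], [-0.8235, 0.4616, 0.3299], [-0.2188, -0.7948, 0.566]]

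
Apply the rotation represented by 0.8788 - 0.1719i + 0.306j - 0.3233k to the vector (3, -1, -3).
(-0.599, -3.065, -3.041)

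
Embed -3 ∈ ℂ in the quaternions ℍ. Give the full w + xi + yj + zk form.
-3 + 0i + 0j + 0k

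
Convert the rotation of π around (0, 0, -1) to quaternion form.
-k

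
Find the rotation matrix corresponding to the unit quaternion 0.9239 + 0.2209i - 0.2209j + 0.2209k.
[[0.8048, -0.5058, -0.3106], [0.3106, 0.8048, -0.5058], [0.5058, 0.3106, 0.8048]]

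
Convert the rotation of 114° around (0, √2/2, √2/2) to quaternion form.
0.5446 + 0.593j + 0.593k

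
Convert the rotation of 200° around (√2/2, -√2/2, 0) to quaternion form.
-0.1736 + 0.6964i - 0.6964j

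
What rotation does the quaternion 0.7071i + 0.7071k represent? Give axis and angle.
axis = (√2/2, 0, √2/2), θ = π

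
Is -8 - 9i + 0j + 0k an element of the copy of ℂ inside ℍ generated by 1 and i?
Yes. The quaternion -8 - 9i has j- and k-coefficients y = z = 0, so it lies in the complex subalgebra spanned by 1 and i.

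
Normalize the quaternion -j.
-j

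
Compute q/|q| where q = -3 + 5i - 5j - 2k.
-0.378 + 0.6299i - 0.6299j - 0.252k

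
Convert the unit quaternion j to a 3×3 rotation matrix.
[[-1, 0, 0], [0, 1, 0], [0, 0, -1]]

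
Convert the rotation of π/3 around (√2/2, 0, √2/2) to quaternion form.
0.866 + 0.3536i + 0.3536k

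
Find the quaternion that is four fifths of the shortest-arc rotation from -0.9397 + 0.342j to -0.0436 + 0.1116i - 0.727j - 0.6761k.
-0.2189 - 0.1011i + 0.7527j + 0.6126k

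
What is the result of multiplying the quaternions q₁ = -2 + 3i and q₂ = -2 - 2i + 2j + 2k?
10 - 2i - 10j + 2k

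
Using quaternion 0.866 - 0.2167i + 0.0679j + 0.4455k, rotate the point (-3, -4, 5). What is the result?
(1.045, -2.084, 6.676)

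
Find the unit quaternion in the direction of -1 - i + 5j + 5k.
-0.1387 - 0.1387i + 0.6934j + 0.6934k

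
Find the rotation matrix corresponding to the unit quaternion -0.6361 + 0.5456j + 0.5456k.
[[-0.1907, 0.6941, -0.6941], [-0.6941, 0.4046, 0.5954], [0.6941, 0.5954, 0.4046]]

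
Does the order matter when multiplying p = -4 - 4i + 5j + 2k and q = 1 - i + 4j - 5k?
Yes: pq = -18 - 33i - 33j + 11k ≠ -18 + 33i + 11j + 33k = qp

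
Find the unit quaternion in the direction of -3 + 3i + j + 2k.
-0.6255 + 0.6255i + 0.2085j + 0.417k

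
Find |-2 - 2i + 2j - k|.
√13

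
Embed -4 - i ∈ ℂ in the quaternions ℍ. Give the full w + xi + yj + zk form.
-4 - i + 0j + 0k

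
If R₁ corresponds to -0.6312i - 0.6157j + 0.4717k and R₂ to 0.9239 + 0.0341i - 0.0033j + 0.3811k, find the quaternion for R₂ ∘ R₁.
-0.1603 - 0.3501i - 0.8255j + 0.4127k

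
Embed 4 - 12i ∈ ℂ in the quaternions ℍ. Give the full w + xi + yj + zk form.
4 - 12i + 0j + 0k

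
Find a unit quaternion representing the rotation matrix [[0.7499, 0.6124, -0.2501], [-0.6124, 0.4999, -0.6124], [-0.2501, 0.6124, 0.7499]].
0.866 + 0.3536i - 0.3536k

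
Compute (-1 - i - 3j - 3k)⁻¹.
-0.05 + 0.05i + 0.15j + 0.15k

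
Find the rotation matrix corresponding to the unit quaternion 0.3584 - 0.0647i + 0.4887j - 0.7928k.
[[-0.7347, 0.505, 0.4529], [-0.6315, -0.2654, -0.7285], [-0.2477, -0.8213, 0.514]]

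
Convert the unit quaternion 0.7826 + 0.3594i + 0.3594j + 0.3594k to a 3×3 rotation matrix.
[[0.4833, -0.3042, 0.8209], [0.8209, 0.4833, -0.3042], [-0.3042, 0.8209, 0.4833]]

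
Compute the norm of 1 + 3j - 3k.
√19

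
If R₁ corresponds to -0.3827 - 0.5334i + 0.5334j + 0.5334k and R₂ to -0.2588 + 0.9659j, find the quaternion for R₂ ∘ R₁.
-0.4162 + 0.6533i - 0.5077j + 0.3772k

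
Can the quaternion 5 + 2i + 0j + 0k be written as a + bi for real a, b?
Yes. The quaternion 5 + 2i has j- and k-coefficients y = z = 0, so it lies in the complex subalgebra spanned by 1 and i.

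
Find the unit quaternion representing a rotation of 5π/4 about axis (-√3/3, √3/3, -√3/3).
-0.3827 - 0.5334i + 0.5334j - 0.5334k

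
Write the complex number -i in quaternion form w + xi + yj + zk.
0 - i + 0j + 0k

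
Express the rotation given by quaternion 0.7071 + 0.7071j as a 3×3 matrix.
[[0, 0, 1], [0, 1, 0], [-1, 0, 0]]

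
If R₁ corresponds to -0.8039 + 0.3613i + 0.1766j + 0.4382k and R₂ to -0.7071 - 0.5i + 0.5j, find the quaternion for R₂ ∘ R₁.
0.6608 + 0.3656i - 0.3077j - 0.5788k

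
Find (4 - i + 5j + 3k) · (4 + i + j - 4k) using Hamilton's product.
24 - 23i + 23j - 10k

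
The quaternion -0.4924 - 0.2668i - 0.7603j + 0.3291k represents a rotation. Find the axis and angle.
axis = (-0.3065, -0.8735, 0.3781), θ = 239°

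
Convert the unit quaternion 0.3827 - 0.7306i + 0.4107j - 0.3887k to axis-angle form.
axis = (-0.7908, 0.4445, -0.4207), θ = 3π/4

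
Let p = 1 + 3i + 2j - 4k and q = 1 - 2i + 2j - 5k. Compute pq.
-17 - i + 27j + k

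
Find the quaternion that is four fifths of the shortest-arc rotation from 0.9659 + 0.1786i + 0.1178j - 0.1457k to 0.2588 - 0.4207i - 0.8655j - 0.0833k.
0.5248 - 0.3393i - 0.7713j - 0.1204k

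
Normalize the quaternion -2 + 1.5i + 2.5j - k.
-0.5443 + 0.4082i + 0.6804j - 0.2722k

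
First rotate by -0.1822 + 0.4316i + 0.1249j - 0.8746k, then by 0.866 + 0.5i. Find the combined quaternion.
-0.3736 + 0.2827i + 0.5455j - 0.695k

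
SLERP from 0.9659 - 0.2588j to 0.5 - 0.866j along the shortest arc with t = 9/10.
0.5664 - 0.8241j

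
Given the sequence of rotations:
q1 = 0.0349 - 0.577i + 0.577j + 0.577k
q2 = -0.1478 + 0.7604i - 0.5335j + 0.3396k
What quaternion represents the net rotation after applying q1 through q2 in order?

q2 · q1 = 0.5455 - 0.392i - 0.7386j + 0.0575k
0.5455 - 0.392i - 0.7386j + 0.0575k


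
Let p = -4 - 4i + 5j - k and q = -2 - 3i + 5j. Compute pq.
-29 + 25i - 27j - 3k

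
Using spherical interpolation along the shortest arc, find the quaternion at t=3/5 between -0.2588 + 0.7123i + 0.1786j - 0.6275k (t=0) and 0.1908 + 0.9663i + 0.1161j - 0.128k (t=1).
0.0096 + 0.9233i + 0.1512j - 0.3528k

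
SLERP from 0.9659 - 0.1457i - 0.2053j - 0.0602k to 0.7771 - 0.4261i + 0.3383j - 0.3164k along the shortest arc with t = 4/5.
0.8504 - 0.3831i + 0.2345j - 0.274k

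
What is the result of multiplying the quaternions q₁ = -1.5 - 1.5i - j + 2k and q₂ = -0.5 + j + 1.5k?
-1.25 - 2.75i + 1.25j - 4.75k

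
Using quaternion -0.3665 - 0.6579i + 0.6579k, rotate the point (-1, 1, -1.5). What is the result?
(1.646, 0.474, 1.146)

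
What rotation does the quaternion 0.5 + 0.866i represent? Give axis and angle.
axis = (1, 0, 0), θ = 2π/3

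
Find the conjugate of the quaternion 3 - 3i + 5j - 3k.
3 + 3i - 5j + 3k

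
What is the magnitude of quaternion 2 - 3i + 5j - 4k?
√54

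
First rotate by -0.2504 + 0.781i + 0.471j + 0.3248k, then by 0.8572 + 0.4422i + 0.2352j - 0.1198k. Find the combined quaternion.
-0.6319 + 0.6916i + 0.1077j + 0.333k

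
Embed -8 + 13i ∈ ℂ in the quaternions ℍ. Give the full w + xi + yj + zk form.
-8 + 13i + 0j + 0k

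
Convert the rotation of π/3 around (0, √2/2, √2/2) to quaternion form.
0.866 + 0.3536j + 0.3536k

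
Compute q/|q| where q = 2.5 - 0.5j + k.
0.9129 - 0.1826j + 0.3651k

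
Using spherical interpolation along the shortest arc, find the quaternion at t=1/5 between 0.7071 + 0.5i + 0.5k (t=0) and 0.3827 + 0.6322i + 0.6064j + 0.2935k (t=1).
0.6694 + 0.5526i + 0.1329j + 0.4784k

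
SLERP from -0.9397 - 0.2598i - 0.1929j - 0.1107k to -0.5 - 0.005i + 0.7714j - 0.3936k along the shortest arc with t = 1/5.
-0.9527 - 0.2295i + 0.027j - 0.1975k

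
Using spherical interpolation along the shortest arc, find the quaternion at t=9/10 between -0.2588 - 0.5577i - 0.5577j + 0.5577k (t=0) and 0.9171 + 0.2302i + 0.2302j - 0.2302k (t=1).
-0.8776 - 0.2768i - 0.2768j + 0.2768k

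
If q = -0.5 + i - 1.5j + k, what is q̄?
-0.5 - i + 1.5j - k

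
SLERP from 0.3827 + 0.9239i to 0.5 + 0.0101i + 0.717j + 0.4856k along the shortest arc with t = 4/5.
0.5593 + 0.2641i + 0.6506j + 0.4406k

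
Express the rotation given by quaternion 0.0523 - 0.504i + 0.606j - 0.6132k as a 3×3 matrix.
[[-0.4865, -0.5467, 0.6815], [-0.675, -0.2601, -0.6905], [0.5547, -0.7959, -0.2425]]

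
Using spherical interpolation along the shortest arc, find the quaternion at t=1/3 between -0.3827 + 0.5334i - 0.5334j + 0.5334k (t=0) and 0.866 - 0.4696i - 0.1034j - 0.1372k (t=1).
-0.6066 + 0.565i - 0.3471j + 0.4386k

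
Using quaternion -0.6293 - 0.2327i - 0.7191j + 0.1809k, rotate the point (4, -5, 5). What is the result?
(0.894, -6.469, -4.833)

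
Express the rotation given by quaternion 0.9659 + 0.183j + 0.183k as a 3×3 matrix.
[[0.866, -0.3535, 0.3535], [0.3535, 0.933, 0.067], [-0.3535, 0.067, 0.933]]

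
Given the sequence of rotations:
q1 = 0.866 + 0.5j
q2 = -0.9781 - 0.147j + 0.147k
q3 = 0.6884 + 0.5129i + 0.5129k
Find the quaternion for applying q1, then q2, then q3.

q2 · q1 = -0.7735 - 0.0735i - 0.6164j + 0.1273k
q3 · q2 · q1 = -0.5601 - 0.1312i - 0.5273j - 0.6252k
-0.5601 - 0.1312i - 0.5273j - 0.6252k


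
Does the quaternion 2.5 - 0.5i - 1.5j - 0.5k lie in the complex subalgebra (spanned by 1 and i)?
No. The quaternion 2.5 - 0.5i - 1.5j - 0.5k has j-coefficient y = -1.5 and k-coefficient z = -0.5, not both zero, so it does not lie in the complex subalgebra spanned by 1 and i.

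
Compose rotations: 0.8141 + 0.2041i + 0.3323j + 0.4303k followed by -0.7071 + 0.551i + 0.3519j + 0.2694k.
-0.921 + 0.3662i - 0.1306j + 0.0263k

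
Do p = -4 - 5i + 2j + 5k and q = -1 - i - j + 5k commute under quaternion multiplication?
No: pq = -24 + 24i + 22j - 18k ≠ -24 - 6i - 18j - 32k = qp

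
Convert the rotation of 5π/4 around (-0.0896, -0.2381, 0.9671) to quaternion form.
-0.3827 - 0.0828i - 0.22j + 0.8935k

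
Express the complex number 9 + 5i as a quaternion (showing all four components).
9 + 5i + 0j + 0k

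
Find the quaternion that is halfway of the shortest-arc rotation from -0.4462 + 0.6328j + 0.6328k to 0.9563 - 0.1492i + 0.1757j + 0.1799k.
-0.9047 + 0.0962i + 0.2949j + 0.2921k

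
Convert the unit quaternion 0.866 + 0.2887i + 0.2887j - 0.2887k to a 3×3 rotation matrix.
[[0.6666, 0.6667, 0.3333], [-0.3333, 0.6666, -0.6667], [-0.6667, 0.3333, 0.6666]]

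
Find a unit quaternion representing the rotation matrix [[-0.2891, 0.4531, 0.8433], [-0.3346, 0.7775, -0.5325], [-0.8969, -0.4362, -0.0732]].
0.5948 + 0.0405i + 0.7314j - 0.3311k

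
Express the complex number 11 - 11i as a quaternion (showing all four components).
11 - 11i + 0j + 0k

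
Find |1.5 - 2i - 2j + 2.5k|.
4.062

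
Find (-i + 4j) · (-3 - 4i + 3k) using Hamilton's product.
-4 + 15i - 9j + 16k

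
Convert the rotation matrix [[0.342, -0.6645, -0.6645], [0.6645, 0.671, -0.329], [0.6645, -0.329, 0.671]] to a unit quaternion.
0.8191 - 0.4056j + 0.4056k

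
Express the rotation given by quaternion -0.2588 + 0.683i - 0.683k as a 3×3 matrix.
[[0.067, -0.3535, -0.933], [0.3535, -0.866, 0.3535], [-0.933, -0.3535, 0.067]]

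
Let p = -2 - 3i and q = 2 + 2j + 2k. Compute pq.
-4 - 6i + 2j - 10k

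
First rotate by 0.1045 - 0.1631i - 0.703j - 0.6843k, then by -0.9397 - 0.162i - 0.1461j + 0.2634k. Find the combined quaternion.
-0.0471 + 0.4215i + 0.4915j + 0.7606k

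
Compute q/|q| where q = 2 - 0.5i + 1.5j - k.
0.7303 - 0.1826i + 0.5477j - 0.3651k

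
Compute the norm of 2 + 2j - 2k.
√12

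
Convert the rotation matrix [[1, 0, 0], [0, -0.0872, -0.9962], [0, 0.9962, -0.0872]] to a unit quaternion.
0.6756 + 0.7373i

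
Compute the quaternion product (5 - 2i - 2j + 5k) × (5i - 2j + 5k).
-19 + 25i + 25j + 39k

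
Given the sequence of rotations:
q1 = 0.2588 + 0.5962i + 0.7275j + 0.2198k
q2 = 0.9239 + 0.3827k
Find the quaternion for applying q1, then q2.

q2 · q1 = 0.155 + 0.2724i + 0.9003j + 0.3021k
0.155 + 0.2724i + 0.9003j + 0.3021k


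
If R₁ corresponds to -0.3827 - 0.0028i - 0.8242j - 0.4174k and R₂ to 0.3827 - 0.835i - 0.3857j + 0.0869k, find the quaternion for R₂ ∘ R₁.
-0.4304 + 0.5511i - 0.5166j + 0.4941k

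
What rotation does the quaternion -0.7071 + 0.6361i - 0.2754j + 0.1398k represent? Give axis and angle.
axis = (0.8996, -0.3895, 0.1977), θ = 3π/2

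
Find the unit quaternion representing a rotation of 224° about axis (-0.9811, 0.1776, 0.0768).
-0.3746 - 0.9097i + 0.1647j + 0.0712k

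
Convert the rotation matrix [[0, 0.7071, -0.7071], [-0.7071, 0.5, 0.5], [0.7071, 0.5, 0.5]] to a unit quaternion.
0.7071 - 0.5j - 0.5k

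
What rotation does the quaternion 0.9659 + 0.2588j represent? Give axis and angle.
axis = (0, 1, 0), θ = π/6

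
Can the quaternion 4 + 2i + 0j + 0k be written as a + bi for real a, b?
Yes. The quaternion 4 + 2i has j- and k-coefficients y = z = 0, so it lies in the complex subalgebra spanned by 1 and i.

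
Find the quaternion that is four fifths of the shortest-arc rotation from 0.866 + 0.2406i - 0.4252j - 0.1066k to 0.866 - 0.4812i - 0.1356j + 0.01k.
0.9143 - 0.3474i - 0.2076j - 0.0154k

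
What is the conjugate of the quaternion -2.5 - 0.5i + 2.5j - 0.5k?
-2.5 + 0.5i - 2.5j + 0.5k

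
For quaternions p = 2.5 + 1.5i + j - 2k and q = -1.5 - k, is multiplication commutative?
No: pq = -5.75 - 3.25i + 0.5k ≠ -5.75 - 1.25i - 3j + 0.5k = qp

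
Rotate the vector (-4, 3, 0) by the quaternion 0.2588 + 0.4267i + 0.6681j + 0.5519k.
(2.861, -3.343, 2.374)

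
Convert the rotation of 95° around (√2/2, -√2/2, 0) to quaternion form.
0.6756 + 0.5213i - 0.5213j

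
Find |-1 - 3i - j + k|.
√12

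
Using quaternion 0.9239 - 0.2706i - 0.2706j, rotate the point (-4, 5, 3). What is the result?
(-4.182, 5.182, -2.379)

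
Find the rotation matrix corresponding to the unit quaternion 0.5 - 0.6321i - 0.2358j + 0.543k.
[[0.2991, -0.2449, -0.9223], [0.8411, -0.3888, 0.376], [-0.4507, -0.8882, 0.0897]]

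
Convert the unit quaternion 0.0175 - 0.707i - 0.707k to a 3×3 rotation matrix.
[[0.0003, 0.0247, 0.9997], [-0.0247, -0.9994, 0.0247], [0.9997, -0.0247, 0.0003]]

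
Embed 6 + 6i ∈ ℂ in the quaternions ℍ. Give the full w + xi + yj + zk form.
6 + 6i + 0j + 0k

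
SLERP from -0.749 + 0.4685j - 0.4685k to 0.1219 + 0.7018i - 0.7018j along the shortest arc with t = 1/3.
-0.6172 - 0.2862i + 0.6412j - 0.355k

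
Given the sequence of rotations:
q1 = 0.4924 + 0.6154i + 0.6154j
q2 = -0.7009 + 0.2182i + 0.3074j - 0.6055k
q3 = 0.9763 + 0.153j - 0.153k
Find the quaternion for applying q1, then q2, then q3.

q2 · q1 = -0.6686 + 0.0487i - 0.6526j - 0.353k
q3 · q2 · q1 = -0.6069 - 0.1063i - 0.7469j - 0.2498k
-0.6069 - 0.1063i - 0.7469j - 0.2498k


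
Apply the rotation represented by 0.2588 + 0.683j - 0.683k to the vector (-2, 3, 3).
(3.853, -1.891, -1.891)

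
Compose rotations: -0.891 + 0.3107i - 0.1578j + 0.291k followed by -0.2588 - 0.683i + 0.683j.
0.5506 + 0.7269i - 0.369j - 0.1797k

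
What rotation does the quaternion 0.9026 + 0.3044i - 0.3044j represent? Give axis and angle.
axis = (√2/2, -√2/2, 0), θ = 51°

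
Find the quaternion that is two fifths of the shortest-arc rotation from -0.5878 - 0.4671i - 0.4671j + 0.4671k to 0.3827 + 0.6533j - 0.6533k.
-0.5265 - 0.2907i - 0.5649j + 0.5649k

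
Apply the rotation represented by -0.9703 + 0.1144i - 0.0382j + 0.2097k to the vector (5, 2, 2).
(5.586, 0.105, 1.335)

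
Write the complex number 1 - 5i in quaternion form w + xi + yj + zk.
1 - 5i + 0j + 0k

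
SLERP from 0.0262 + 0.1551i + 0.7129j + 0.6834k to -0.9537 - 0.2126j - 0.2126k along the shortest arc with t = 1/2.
0.6027 + 0.0954i + 0.5692j + 0.5511k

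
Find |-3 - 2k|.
√13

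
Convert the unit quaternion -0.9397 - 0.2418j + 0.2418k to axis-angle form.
axis = (0, -√2/2, √2/2), θ = 320°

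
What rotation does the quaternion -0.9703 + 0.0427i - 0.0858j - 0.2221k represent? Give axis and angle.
axis = (0.1765, -0.3547, -0.9182), θ = 332°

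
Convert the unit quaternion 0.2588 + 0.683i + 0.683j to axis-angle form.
axis = (√2/2, √2/2, 0), θ = 5π/6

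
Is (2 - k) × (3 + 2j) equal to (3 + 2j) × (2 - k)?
No: pq = 6 + 2i + 4j - 3k ≠ 6 - 2i + 4j - 3k = qp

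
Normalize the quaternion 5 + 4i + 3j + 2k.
0.6804 + 0.5443i + 0.4082j + 0.2722k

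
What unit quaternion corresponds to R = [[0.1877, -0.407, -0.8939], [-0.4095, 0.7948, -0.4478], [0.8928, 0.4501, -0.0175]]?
0.7009 + 0.3203i - 0.6373j - 0.0009k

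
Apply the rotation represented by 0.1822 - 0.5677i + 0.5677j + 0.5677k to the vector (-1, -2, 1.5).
(1.335, 2.293, -0.458)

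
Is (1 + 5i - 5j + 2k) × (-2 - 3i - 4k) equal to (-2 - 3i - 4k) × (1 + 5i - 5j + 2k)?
No: pq = 21 + 7i + 24j - 23k ≠ 21 - 33i - 4j + 7k = qp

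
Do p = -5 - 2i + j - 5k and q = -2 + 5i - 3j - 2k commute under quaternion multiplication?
No: pq = 13 - 38i - 16j + 21k ≠ 13 - 4i + 42j + 19k = qp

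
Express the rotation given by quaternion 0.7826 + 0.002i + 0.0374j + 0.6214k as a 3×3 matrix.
[[0.2249, -0.9725, 0.061], [0.9728, 0.2277, 0.0434], [-0.0561, 0.0496, 0.9972]]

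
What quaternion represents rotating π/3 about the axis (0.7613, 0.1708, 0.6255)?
0.866 + 0.3806i + 0.0854j + 0.3127k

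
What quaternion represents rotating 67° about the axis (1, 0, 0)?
0.8339 + 0.5519i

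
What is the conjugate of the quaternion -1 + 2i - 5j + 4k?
-1 - 2i + 5j - 4k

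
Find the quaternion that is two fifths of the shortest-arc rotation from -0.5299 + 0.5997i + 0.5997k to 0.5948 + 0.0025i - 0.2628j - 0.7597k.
-0.5898 + 0.3781i + 0.1126j + 0.7046k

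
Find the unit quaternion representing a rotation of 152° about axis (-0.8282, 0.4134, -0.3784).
0.2419 - 0.8036i + 0.4011j - 0.3672k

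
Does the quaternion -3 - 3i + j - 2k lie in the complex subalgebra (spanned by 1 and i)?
No. The quaternion -3 - 3i + j - 2k has j-coefficient y = 1 and k-coefficient z = -2, not both zero, so it does not lie in the complex subalgebra spanned by 1 and i.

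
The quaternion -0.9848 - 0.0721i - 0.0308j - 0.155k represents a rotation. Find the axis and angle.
axis = (-0.4151, -0.1773, -0.8923), θ = 340°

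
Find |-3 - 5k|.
√34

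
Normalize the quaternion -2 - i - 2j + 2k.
-0.5547 - 0.2774i - 0.5547j + 0.5547k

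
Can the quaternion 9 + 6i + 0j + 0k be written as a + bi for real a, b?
Yes. The quaternion 9 + 6i has j- and k-coefficients y = z = 0, so it lies in the complex subalgebra spanned by 1 and i.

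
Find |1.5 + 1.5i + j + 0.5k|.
2.398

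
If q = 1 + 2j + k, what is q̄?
1 - 2j - k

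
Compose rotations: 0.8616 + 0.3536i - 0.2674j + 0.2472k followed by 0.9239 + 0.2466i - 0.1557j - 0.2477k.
0.7284 + 0.4344i - 0.5297j + 0.0041k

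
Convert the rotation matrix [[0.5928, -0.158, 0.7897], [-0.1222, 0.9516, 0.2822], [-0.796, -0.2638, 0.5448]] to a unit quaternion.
0.8788 - 0.1553i + 0.4511j + 0.0102k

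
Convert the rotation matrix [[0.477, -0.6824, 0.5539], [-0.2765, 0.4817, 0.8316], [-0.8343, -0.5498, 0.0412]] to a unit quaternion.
0.7071 - 0.4884i + 0.4908j + 0.1435k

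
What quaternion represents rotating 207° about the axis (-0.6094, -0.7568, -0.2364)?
-0.2334 - 0.5926i - 0.7359j - 0.2299k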